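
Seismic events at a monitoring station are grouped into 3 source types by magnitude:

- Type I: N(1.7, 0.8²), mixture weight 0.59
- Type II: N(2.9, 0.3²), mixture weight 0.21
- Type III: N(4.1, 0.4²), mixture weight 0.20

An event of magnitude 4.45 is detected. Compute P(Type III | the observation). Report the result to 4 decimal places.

0.9942

The responsibility of component k is P(Z=k) f_k(x) divided by Σ_j P(Z=j) f_j(x).
Component likelihoods at x = 4.45:
  f_I = 0.00135494
  f_II = 2.12405e-06
  f_III = 0.680137
Weight by the priors:
  P(Z=I)·f_I = 0.59 × 0.00135494 = 0.000799415
  P(Z=II)·f_II = 0.21 × 2.12405e-06 = 4.4605e-07
  P(Z=III)·f_III = 0.20 × 0.680137 = 0.136027
Denominator: 0.000799415 + 4.4605e-07 + 0.136027 = 0.136827
Responsibility of Type III: 0.136027 / 0.136827 ≈ 0.9942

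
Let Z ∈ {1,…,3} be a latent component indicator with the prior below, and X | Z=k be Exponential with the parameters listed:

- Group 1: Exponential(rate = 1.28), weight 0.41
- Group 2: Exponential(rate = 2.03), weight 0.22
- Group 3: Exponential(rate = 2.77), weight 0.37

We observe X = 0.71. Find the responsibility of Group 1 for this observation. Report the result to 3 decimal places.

0.459

Posterior ∝ prior × likelihood, so P(k | x) ∝ P(Z=k) f_k(x); normalise over all components.
Component likelihoods at x = 0.71:
  p_1 = 1.28·e^(−1.28·0.71) = 1.28·e^(−0.9088) = 0.51585
  p_2 = 2.03·e^(−2.03·0.71) = 2.03·e^(−1.4413) = 0.480339
  p_3 = 2.77·e^(−2.77·0.71) = 2.77·e^(−1.9667) = 0.387572
Prior × likelihood for each component:
  P(Z=1)·p_1 = 0.41 × 0.51585 = 0.211498
  P(Z=2)·p_2 = 0.22 × 0.480339 = 0.105674
  P(Z=3)·p_3 = 0.37 × 0.387572 = 0.143402
Evidence: 0.211498 + 0.105674 + 0.143402 = 0.460575
So the posterior for Group 1 is 0.211498 / 0.460575 ≈ 0.459.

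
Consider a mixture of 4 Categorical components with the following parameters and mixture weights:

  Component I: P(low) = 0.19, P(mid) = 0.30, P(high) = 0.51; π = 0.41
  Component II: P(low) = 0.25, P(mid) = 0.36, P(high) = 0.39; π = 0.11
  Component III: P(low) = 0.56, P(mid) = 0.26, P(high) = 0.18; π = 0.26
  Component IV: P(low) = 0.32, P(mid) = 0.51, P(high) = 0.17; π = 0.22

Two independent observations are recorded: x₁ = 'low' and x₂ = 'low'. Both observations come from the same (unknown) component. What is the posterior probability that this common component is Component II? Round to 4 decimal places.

0.0547

By Bayes' theorem, P(k | x) = w_k f_k(x) / Σ_j w_j f_j(x).
Since both observations come from the same component, the likelihood for component k is f_k(x₁)·f_k(x₂).
  f_I = [0.19] × [0.19] = 0.0361
  f_II = [0.25] × [0.25] = 0.0625
  f_III = [0.56] × [0.56] = 0.3136
  f_IV = [0.32] × [0.32] = 0.1024
Weight by the priors:
  w_I·f_I = 0.41 × 0.0361 = 0.014801
  w_II·f_II = 0.11 × 0.0625 = 0.006875
  w_III·f_III = 0.26 × 0.3136 = 0.081536
  w_IV·f_IV = 0.22 × 0.1024 = 0.022528
Evidence: 0.014801 + 0.006875 + 0.081536 + 0.022528 = 0.12574
P(Component II | data) ≈ 0.0547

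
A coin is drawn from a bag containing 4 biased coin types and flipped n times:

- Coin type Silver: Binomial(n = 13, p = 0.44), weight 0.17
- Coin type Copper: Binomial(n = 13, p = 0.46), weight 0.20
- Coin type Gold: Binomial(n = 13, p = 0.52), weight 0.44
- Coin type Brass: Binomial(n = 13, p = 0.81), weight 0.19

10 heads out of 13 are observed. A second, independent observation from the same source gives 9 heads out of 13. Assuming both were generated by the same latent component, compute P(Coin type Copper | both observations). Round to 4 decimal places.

0.0244

By Bayes' theorem, P(k | x) = P(Z=k) f_k(x) / Σ_j P(Z=j) f_j(x).
Since both observations come from the same component, the likelihood for component k is f_k(x₁)·f_k(x₂).
  p_Silver = [0.0136602] × [0.0434643] = 0.00059373
  p_Copper = [0.0191041] × [0.0560663] = 0.00107109
  p_Gold = [0.0457218] × [0.105512] = 0.00482419
  p_Brass = [0.238494] × [0.139857] = 0.0333551
Unnormalised posteriors:
  P(Z=Silver)·p_Silver = 0.17 × 0.00059373 = 0.000100934
  P(Z=Copper)·p_Copper = 0.20 × 0.00107109 = 0.000214219
  P(Z=Gold)·p_Gold = 0.44 × 0.00482419 = 0.00212264
  P(Z=Brass)·p_Brass = 0.19 × 0.0333551 = 0.00633747
Evidence: 0.000100934 + 0.000214219 + 0.00212264 + 0.00633747 = 0.00877527
So the posterior for Coin type Copper is 0.000214219 / 0.00877527 ≈ 0.0244.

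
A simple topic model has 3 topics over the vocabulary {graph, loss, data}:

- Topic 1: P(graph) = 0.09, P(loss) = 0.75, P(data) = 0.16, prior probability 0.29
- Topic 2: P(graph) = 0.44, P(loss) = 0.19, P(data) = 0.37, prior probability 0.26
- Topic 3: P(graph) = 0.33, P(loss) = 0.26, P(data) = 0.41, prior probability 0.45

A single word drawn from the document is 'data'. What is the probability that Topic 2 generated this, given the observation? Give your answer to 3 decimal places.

0.294

Posterior ∝ prior × likelihood, so P(k | x) ∝ π_k f_k(x); normalise over all components.
Evaluate each component's likelihood at the observed value:
  f_1 = P(data | comp) = 0.16
  f_2 = P(data | comp) = 0.37
  f_3 = P(data | comp) = 0.41
Weight by the priors:
  π_1·f_1 = 0.29 × 0.16 = 0.0464
  π_2·f_2 = 0.26 × 0.37 = 0.0962
  π_3·f_3 = 0.45 × 0.41 = 0.1845
Normaliser: 0.0464 + 0.0962 + 0.1845 = 0.3271
P(Topic 2 | x) ≈ 0.294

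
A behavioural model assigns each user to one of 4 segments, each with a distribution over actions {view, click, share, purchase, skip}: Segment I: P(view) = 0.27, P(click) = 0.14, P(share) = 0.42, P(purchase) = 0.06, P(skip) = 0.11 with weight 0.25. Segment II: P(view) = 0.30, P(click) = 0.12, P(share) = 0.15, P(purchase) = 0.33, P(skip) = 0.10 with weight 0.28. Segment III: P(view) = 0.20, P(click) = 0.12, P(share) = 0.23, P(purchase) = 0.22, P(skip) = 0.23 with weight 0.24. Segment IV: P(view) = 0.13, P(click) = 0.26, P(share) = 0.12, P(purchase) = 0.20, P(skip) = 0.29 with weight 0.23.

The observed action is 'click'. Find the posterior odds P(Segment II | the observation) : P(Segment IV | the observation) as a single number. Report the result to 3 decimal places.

0.562

Posterior odds = (w_i f_i(x)) / (w_j f_j(x)); the normalising sum cancels.
Component likelihoods at x = 'click':
  f_I = P(click | comp) = 0.14
  f_II = P(click | comp) = 0.12
  f_III = P(click | comp) = 0.12
  f_IV = P(click | comp) = 0.26
Odds = (0.28/0.23) × (0.12/0.26) = 1.21739 × 0.461538 ≈ 0.562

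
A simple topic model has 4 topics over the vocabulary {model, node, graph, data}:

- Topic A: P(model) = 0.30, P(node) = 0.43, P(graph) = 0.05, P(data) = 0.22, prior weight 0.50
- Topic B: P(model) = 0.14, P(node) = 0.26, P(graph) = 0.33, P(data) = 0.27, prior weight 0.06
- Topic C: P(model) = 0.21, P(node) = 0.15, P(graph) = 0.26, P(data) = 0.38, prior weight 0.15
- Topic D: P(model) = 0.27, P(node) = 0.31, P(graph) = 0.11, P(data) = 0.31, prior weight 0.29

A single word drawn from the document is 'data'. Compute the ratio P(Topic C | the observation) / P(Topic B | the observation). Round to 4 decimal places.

3.5185

Posterior odds = (π_i f_i(x)) / (π_j f_j(x)); the normalising sum cancels.
Evaluate each component's likelihood at the observed value:
  f_A = P(data | comp) = 0.22
  f_B = P(data | comp) = 0.27
  f_C = P(data | comp) = 0.38
  f_D = P(data | comp) = 0.31
Posterior odds = (π_C·f_C) / (π_B·f_B) = (0.15·0.38) / (0.06·0.27) = 0.057 / 0.0162 ≈ 3.5185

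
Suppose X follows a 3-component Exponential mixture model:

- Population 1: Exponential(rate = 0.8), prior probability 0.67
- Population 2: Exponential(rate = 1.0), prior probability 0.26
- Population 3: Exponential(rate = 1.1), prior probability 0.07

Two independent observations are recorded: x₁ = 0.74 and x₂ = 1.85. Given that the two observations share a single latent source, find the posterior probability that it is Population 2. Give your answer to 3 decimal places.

0.249

Apply Bayes' rule: the posterior for each component is proportional to its prior times its likelihood at x.
Since both observations come from the same component, the likelihood for component k is f_k(x₁)·f_k(x₂).
  L_1 = [0.8·e^(−0.8·0.74) = 0.8·e^(−0.5920) = 0.442576] × [0.18211] = 0.0805975
  L_2 = [1.0·e^(−1.0·0.74) = 1.0·e^(−0.7400) = 0.477114] × [0.157237] = 0.07502
  L_3 = [1.1·e^(−1.1·0.74) = 1.1·e^(−0.8140) = 0.48739] × [0.143749] = 0.0700617
Multiply by the mixture weights:
  π_1·L_1 = 0.67 × 0.0805975 = 0.0540004
  π_2·L_2 = 0.26 × 0.07502 = 0.0195052
  π_3·L_3 = 0.07 × 0.0700617 = 0.00490432
Normaliser: 0.0540004 + 0.0195052 + 0.00490432 = 0.0784099
So the posterior for Population 2 is 0.0195052 / 0.0784099 ≈ 0.249.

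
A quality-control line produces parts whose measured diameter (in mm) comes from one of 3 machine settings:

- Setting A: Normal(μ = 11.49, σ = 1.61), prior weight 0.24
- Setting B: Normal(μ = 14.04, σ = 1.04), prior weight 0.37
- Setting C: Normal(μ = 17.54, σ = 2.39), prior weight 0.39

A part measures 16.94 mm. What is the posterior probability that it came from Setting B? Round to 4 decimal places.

The responsibility of component k is P(Z=k) f_k(x) divided by Σ_j P(Z=j) f_j(x).
Component likelihoods at x = 16.94 mm:
  L_A = 0.000805054
  L_B = 0.0078604
  L_C = 0.161743
Unnormalised posteriors:
  P(Z=A)·L_A = 0.24 × 0.000805054 = 0.000193213
  P(Z=B)·L_B = 0.37 × 0.0078604 = 0.00290835
  P(Z=C)·L_C = 0.39 × 0.161743 = 0.0630799
Normaliser: 0.000193213 + 0.00290835 + 0.0630799 = 0.0661815
P(Setting B | the observation) = 0.00290835 / 0.0661815 ≈ 0.0439

0.0439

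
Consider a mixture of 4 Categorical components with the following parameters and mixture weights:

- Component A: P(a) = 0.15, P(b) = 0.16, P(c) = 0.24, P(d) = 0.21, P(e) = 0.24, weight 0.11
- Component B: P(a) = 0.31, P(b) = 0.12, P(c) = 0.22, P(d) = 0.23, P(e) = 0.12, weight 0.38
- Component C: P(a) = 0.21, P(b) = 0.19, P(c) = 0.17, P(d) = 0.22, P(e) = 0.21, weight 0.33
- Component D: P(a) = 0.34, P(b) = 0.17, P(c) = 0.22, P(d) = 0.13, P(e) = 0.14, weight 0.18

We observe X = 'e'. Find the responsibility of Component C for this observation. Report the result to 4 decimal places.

P(component k | x) = π_k·f_k(x) / marginal(x), where marginal(x) = Σ_j π_j·f_j(x).
Evaluate each component's likelihood at the observed value:
  f_A = 0.24
  f_B = 0.12
  f_C = 0.21
  f_D = 0.14
Prior × likelihood for each component:
  π_A·f_A = 0.11 × 0.24 = 0.0264
  π_B·f_B = 0.38 × 0.12 = 0.0456
  π_C·f_C = 0.33 × 0.21 = 0.0693
  π_D·f_D = 0.18 × 0.14 = 0.0252
Normaliser: 0.0264 + 0.0456 + 0.0693 + 0.0252 = 0.1665
P(Component C | the observation) ≈ 0.4162

0.4162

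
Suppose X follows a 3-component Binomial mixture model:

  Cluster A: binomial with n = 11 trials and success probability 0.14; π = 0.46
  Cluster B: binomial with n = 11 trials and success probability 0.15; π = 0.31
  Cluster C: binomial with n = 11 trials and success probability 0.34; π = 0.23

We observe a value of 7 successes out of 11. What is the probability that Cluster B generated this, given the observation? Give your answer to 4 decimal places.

P(component k | x) = π_k·f_k(x) / marginal(x), where marginal(x) = Σ_j π_j·f_j(x).
Component likelihoods at x = 7 successes out of 11:
  f_A = C(11,7)·0.14^7·0.86^4 = 330·1.05414e-06·0.547008 = 0.000190285
  f_B = C(11,7)·0.15^7·0.85^4 = 330·1.70859e-06·0.522006 = 0.000294326
  f_C = C(11,7)·0.34^7·0.66^4 = 330·0.000525234·0.189747 = 0.0328884
Unnormalised posteriors:
  π_A·f_A = 0.46 × 0.000190285 = 8.7531e-05
  π_B·f_B = 0.31 × 0.000294326 = 9.1241e-05
  π_C·f_C = 0.23 × 0.0328884 = 0.00756432
Normaliser: 8.7531e-05 + 9.1241e-05 + 0.00756432 = 0.00774309
So the posterior for Cluster B is 9.1241e-05 / 0.00774309 ≈ 0.0118.

0.0118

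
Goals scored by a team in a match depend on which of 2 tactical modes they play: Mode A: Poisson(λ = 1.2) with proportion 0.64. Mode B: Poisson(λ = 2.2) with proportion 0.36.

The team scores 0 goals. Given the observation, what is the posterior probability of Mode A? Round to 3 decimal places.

Apply Bayes' rule: the posterior for each component is proportional to its prior times its likelihood at x.
Component likelihoods at x = 0 goals:
  p_A = e^(−1.2)·1.2^0/0! = 0.301194
  p_B = e^(−2.2)·2.2^0/0! = 0.110803
Unnormalised posteriors:
  w_A·p_A = 0.64 × 0.301194 = 0.192764
  w_B·p_B = 0.36 × 0.110803 = 0.0398891
Marginal: 0.192764 + 0.0398891 = 0.232653
P(Mode A | data) ≈ 0.829

0.829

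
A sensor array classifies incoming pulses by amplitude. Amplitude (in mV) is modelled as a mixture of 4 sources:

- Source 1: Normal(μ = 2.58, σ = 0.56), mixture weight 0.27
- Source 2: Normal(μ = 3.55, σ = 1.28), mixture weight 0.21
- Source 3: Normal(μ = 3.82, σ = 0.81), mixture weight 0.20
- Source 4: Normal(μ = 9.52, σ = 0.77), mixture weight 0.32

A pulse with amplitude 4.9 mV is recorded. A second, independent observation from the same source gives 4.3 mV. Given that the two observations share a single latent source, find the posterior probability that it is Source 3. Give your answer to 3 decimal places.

0.629

The responsibility of component k is w_k f_k(x) divided by Σ_j w_j f_j(x).
Since both observations come from the same component, the likelihood for component k is f_k(x₁)·f_k(x₂).
  p_1 = [0.000133588] × [0.00637127] = 8.51123e-07
  p_2 = [0.178712] × [0.262512] = 0.0469139
  p_3 = [0.202482] × [0.41321] = 0.0836673
  p_4 = [7.89076e-09] × [5.43003e-11] = 4.28471e-19
Unnormalised posteriors:
  w_1·p_1 = 0.27 × 8.51123e-07 = 2.29803e-07
  w_2·p_2 = 0.21 × 0.0469139 = 0.00985192
  w_3·p_3 = 0.20 × 0.0836673 = 0.0167335
  w_4·p_4 = 0.32 × 4.28471e-19 = 1.37111e-19
Evidence: 2.29803e-07 + 0.00985192 + 0.0167335 + 1.37111e-19 = 0.0265856
P(Source 3 | x₁,x₂) = 0.0167335 / 0.0265856 ≈ 0.629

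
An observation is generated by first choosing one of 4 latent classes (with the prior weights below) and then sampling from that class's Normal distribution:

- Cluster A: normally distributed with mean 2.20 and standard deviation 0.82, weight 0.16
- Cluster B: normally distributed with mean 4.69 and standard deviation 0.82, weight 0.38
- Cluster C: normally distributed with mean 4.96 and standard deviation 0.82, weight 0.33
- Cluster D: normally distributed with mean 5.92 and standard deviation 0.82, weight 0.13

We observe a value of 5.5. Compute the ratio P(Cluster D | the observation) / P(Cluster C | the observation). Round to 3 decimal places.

The posterior odds equal the prior odds times the likelihood ratio: (P(Z=i)/P(Z=j))·(f_i(x)/f_j(x)).
Component likelihoods at x = 5.5:
  L_A = (1/(0.82·√(2π)))·exp(−(5.5−2.20)²/(2·0.82²)) = 0.486515·exp(-8.09786) = 0.000147993
  L_B = (1/(0.82·√(2π)))·exp(−(5.5−4.69)²/(2·0.82²)) = 0.486515·exp(-0.48788) = 0.298685
  L_C = (1/(0.82·√(2π)))·exp(−(5.5−4.96)²/(2·0.82²)) = 0.486515·exp(-0.21684) = 0.391675
  L_D = (1/(0.82·√(2π)))·exp(−(5.5−5.92)²/(2·0.82²)) = 0.486515·exp(-0.13117) = 0.426706
Posterior odds = (P(Z=D)·L_D) / (P(Z=C)·L_C) = (0.13·0.426706) / (0.33·0.391675) = 0.0554718 / 0.129253 ≈ 0.429

0.429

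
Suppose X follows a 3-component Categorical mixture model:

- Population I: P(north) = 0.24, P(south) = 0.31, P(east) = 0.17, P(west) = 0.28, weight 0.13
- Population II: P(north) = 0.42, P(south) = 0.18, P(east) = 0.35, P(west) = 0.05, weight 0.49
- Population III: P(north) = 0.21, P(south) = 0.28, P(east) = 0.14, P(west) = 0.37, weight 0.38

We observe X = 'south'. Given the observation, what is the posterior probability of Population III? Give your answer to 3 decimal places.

0.453

P(component k | x) = P(Z=k)·f_k(x) / marginal(x), where marginal(x) = Σ_j P(Z=j)·f_j(x).
Evaluate each component's likelihood at the observed value:
  p_I = P(south | comp) = 0.31
  p_II = P(south | comp) = 0.18
  p_III = P(south | comp) = 0.28
Unnormalised posteriors:
  P(Z=I)·p_I = 0.13 × 0.31 = 0.0403
  P(Z=II)·p_II = 0.49 × 0.18 = 0.0882
  P(Z=III)·p_III = 0.38 × 0.28 = 0.1064
Evidence: 0.0403 + 0.0882 + 0.1064 = 0.2349
Responsibility of Population III: 0.1064 / 0.2349 ≈ 0.453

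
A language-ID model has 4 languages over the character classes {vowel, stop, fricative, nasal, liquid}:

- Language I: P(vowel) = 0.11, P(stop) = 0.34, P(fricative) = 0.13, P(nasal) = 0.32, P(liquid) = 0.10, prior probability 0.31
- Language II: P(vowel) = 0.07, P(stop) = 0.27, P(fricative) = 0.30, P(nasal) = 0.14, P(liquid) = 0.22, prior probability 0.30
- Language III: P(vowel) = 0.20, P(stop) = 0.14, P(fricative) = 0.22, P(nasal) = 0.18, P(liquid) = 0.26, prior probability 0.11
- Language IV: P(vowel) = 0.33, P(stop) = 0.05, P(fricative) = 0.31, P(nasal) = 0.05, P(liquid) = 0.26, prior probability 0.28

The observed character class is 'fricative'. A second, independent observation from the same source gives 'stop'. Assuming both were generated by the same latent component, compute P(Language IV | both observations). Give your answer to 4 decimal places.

The responsibility of component k is P(Z=k) f_k(x) divided by Σ_j P(Z=j) f_j(x).
Since both observations come from the same component, the likelihood for component k is f_k(x₁)·f_k(x₂).
  L_I = [0.13] × [0.34] = 0.0442
  L_II = [0.3] × [0.27] = 0.081
  L_III = [0.22] × [0.14] = 0.0308
  L_IV = [0.31] × [0.05] = 0.0155
Prior × likelihood for each component:
  P(Z=I)·L_I = 0.31 × 0.0442 = 0.013702
  P(Z=II)·L_II = 0.30 × 0.081 = 0.0243
  P(Z=III)·L_III = 0.11 × 0.0308 = 0.003388
  P(Z=IV)·L_IV = 0.28 × 0.0155 = 0.00434
Sum: 0.013702 + 0.0243 + 0.003388 + 0.00434 = 0.04573
P(Language IV | data) ≈ 0.0949

0.0949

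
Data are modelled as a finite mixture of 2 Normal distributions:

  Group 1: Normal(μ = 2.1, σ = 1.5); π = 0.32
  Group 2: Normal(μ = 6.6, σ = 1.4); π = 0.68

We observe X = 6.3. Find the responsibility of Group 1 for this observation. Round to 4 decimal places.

P(component k | x) = w_k·f_k(x) / marginal(x), where marginal(x) = Σ_j w_j·f_j(x).
Evaluate each component's likelihood at the observed value:
  L_1 = (1/(1.5·√(2π)))·exp(−(6.3−2.1)²/(2·1.5²)) = 0.265962·exp(-3.92000) = 0.00527697
  L_2 = (1/(1.4·√(2π)))·exp(−(6.3−6.6)²/(2·1.4²)) = 0.284959·exp(-0.02296) = 0.278491
Multiply by the mixture weights:
  w_1·L_1 = 0.32 × 0.00527697 = 0.00168863
  w_2·L_2 = 0.68 × 0.278491 = 0.189374
Denominator: 0.00168863 + 0.189374 = 0.191062
So the posterior for Group 1 is 0.00168863 / 0.191062 ≈ 0.0088.

0.0088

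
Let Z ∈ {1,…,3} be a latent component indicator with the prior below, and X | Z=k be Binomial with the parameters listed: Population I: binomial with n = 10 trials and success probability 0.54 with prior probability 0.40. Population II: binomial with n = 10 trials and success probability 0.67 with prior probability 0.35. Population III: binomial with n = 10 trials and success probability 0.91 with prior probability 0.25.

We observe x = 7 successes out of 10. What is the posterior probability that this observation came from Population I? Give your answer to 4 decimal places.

By Bayes' theorem, P(k | x) = π_k f_k(x) / Σ_j π_j f_j(x).
Binomial probabilities:
  f_I = 0.156391
  f_II = 0.261365
  f_III = 0.0452063
Weight by the priors:
  π_I·f_I = 0.40 × 0.156391 = 0.0625563
  π_II·f_II = 0.35 × 0.261365 = 0.0914776
  π_III·f_III = 0.25 × 0.0452063 = 0.0113016
Sum: 0.0625563 + 0.0914776 + 0.0113016 = 0.165335
P(Population I | the observation) ≈ 0.3784

0.3784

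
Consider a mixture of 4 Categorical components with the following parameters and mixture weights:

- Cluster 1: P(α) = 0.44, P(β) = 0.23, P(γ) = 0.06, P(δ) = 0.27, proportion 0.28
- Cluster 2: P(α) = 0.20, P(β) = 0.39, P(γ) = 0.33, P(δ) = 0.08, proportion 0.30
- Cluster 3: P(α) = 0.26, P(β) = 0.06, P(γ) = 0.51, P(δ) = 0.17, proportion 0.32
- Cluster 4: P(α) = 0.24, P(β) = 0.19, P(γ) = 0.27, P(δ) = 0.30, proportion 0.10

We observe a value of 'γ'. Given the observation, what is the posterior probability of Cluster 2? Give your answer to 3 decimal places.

0.324

P(component k | x) = π_k·f_k(x) / marginal(x), where marginal(x) = Σ_j π_j·f_j(x).
Evaluate each component's likelihood at the observed value:
  f_1 = 0.06
  f_2 = 0.33
  f_3 = 0.51
  f_4 = 0.27
Multiply by the mixture weights:
  π_1·f_1 = 0.28 × 0.06 = 0.0168
  π_2·f_2 = 0.30 × 0.33 = 0.099
  π_3·f_3 = 0.32 × 0.51 = 0.1632
  π_4·f_4 = 0.10 × 0.27 = 0.027
Sum: 0.0168 + 0.099 + 0.1632 + 0.027 = 0.306
So the posterior for Cluster 2 is 0.099 / 0.306 ≈ 0.324.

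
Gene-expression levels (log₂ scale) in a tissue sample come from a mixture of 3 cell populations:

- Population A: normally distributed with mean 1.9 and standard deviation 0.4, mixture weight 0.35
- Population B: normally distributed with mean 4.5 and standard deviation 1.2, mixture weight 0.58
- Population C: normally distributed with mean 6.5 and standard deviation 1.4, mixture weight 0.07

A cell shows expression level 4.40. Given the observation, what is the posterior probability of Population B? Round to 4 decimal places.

P(component k | x) = π_k·f_k(x) / marginal(x), where marginal(x) = Σ_j π_j·f_j(x).
Normal densities:
  f_A = (1/(0.4·√(2π)))·exp(−(4.40−1.9)²/(2·0.4²)) = 0.997356·exp(-19.53125) = 3.285e-09
  f_B = (1/(1.2·√(2π)))·exp(−(4.40−4.5)²/(2·1.2²)) = 0.332452·exp(-0.00347) = 0.3313
  f_C = (1/(1.4·√(2π)))·exp(−(4.40−6.5)²/(2·1.4²)) = 0.284959·exp(-1.12500) = 0.0925126
Weight by the priors:
  π_A·f_A = 0.35 × 3.285e-09 = 1.14975e-09
  π_B·f_B = 0.58 × 0.3313 = 0.192154
  π_C·f_C = 0.07 × 0.0925126 = 0.00647588
Marginal: 1.14975e-09 + 0.192154 + 0.00647588 = 0.19863
P(Population B | data) = 0.192154 / 0.19863 ≈ 0.9674

0.9674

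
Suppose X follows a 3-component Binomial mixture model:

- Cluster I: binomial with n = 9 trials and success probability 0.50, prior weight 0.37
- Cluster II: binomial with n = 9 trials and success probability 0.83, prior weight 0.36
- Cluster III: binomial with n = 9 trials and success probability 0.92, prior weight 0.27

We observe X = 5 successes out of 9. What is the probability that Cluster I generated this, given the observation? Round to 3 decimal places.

0.852

The responsibility of component k is w_k f_k(x) divided by Σ_j w_j f_j(x).
Evaluate each component's likelihood at the observed value:
  L_I = C(9,5)·0.50^5·0.50^4 = 126·0.03125·0.0625 = 0.246094
  L_II = C(9,5)·0.83^5·0.17^4 = 126·0.393904·0.00083521 = 0.0414531
  L_III = C(9,5)·0.92^5·0.08^4 = 126·0.659082·4.096e-05 = 0.00340149
Multiply by the mixture weights:
  w_I·L_I = 0.37 × 0.246094 = 0.0910547
  w_II·L_II = 0.36 × 0.0414531 = 0.0149231
  w_III·L_III = 0.27 × 0.00340149 = 0.000918403
Normaliser: 0.0910547 + 0.0149231 + 0.000918403 = 0.106896
So the posterior for Cluster I is 0.0910547 / 0.106896 ≈ 0.852.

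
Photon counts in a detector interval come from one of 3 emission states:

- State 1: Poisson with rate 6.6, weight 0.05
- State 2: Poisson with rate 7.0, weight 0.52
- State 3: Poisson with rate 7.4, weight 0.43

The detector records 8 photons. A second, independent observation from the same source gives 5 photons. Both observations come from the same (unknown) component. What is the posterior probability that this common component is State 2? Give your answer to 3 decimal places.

0.536

Posterior ∝ prior × likelihood, so P(k | x) ∝ P(Z=k) f_k(x); normalise over all components.
Since both observations come from the same component, the likelihood for component k is f_k(x₁)·f_k(x₂).
  f_1 = [0.121475] × [0.141969] = 0.0172458
  f_2 = [0.130377] × [0.127717] = 0.0166514
  f_3 = [0.136318] × [0.113031] = 0.0154082
Weight by the priors:
  P(Z=1)·f_1 = 0.05 × 0.0172458 = 0.000862288
  P(Z=2)·f_2 = 0.52 × 0.0166514 = 0.00865871
  P(Z=3)·f_3 = 0.43 × 0.0154082 = 0.00662553
Marginal: 0.000862288 + 0.00865871 + 0.00662553 = 0.0161465
So the posterior for State 2 is 0.00865871 / 0.0161465 ≈ 0.536.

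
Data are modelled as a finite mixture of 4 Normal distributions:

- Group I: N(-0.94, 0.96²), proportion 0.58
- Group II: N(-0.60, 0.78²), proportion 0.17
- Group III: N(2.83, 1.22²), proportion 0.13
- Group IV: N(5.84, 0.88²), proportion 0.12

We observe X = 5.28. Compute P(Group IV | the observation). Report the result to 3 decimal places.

P(component k | x) = P(Z=k)·f_k(x) / marginal(x), where marginal(x) = Σ_j P(Z=j)·f_j(x).
Evaluate each component's likelihood at the observed value:
  L_I = 3.18335e-10
  L_II = 2.33714e-13
  L_III = 0.0435339
  L_IV = 0.370247
Prior × likelihood for each component:
  P(Z=I)·L_I = 0.58 × 3.18335e-10 = 1.84634e-10
  P(Z=II)·L_II = 0.17 × 2.33714e-13 = 3.97314e-14
  P(Z=III)·L_III = 0.13 × 0.0435339 = 0.0056594
  P(Z=IV)·L_IV = 0.12 × 0.370247 = 0.0444297
Normaliser: 1.84634e-10 + 3.97314e-14 + 0.0056594 + 0.0444297 = 0.0500891
P(Group IV | data) = 0.0444297 / 0.0500891 ≈ 0.887

0.887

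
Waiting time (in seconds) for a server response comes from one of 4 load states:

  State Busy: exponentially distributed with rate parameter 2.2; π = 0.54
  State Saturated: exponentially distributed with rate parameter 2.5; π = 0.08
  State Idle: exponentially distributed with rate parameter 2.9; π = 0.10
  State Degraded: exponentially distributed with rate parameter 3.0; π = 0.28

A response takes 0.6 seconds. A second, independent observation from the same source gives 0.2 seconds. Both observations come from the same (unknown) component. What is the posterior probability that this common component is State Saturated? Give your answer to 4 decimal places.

By Bayes' theorem, P(k | x) = P(Z=k) f_k(x) / Σ_j P(Z=j) f_j(x).
Since both observations come from the same component, the likelihood for component k is f_k(x₁)·f_k(x₂).
  L_Busy = [0.587698] × [1.41688] = 0.832697
  L_Saturated = [0.557825] × [1.51633] = 0.845846
  L_Idle = [0.509009] × [1.62371] = 0.826481
  L_Degraded = [0.495897] × [1.64643] = 0.816462
Multiply by the mixture weights:
  P(Z=Busy)·L_Busy = 0.54 × 0.832697 = 0.449656
  P(Z=Saturated)·L_Saturated = 0.08 × 0.845846 = 0.0676676
  P(Z=Idle)·L_Idle = 0.10 × 0.826481 = 0.0826481
  P(Z=Degraded)·L_Degraded = 0.28 × 0.816462 = 0.228609
Marginal: 0.449656 + 0.0676676 + 0.0826481 + 0.228609 = 0.828581
So the posterior for State Saturated is 0.0676676 / 0.828581 ≈ 0.0817.

0.0817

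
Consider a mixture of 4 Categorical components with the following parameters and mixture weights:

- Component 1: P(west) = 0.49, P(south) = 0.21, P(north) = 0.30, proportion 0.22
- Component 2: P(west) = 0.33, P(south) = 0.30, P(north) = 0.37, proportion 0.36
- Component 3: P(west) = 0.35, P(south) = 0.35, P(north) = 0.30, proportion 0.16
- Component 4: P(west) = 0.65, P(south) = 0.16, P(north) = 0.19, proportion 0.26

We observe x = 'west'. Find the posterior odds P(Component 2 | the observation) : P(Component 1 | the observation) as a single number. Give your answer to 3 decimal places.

Only the two components matter; the odds are (π_i f_i(x)) / (π_j f_j(x)).
Evaluate each component's likelihood at the observed value:
  f_1 = 0.49
  f_2 = 0.33
  f_3 = 0.35
  f_4 = 0.65
0.1188 / 0.1078 ≈ 1.102

1.102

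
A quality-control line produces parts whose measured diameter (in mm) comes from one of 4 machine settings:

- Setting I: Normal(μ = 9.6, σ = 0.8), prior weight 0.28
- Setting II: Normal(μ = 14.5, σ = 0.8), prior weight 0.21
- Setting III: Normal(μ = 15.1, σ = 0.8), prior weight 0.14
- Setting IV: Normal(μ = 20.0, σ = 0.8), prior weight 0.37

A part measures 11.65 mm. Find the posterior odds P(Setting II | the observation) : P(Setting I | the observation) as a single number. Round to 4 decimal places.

0.0351

Posterior odds = (π_i f_i(x)) / (π_j f_j(x)); the normalising sum cancels.
Evaluate each component's likelihood at the observed value:
  p_I = (1/(0.8·√(2π)))·exp(−(11.65−9.6)²/(2·0.8²)) = 0.498678·exp(-3.28320) = 0.0187044
  p_II = (1/(0.8·√(2π)))·exp(−(11.65−14.5)²/(2·0.8²)) = 0.498678·exp(-6.34570) = 0.000874815
  p_III = (1/(0.8·√(2π)))·exp(−(11.65−15.1)²/(2·0.8²)) = 0.498678·exp(-9.29883) = 4.56447e-05
  p_IV = (1/(0.8·√(2π)))·exp(−(11.65−20.0)²/(2·0.8²)) = 0.498678·exp(-54.47070) = 1.10026e-24
Odds = (0.21/0.28) × (0.000874815/0.0187044) = 0.75 × 0.0467706 ≈ 0.0351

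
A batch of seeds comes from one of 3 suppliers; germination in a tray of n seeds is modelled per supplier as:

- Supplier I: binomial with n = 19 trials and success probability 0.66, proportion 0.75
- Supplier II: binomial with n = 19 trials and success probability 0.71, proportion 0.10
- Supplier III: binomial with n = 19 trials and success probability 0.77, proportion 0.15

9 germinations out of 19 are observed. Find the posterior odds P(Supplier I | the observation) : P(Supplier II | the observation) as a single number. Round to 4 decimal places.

Since P(k|x) ∝ w_k f_k(x), the posterior odds are w_i f_i(x) / (w_j f_j(x)).
Component likelihoods at x = 9 germinations out of 19:
  p_I = C(19,9)·0.66^9·0.34^10 = 92378·0.0237627·2.06438e-05 = 0.0453162
  p_II = C(19,9)·0.71^9·0.29^10 = 92378·0.0458485·4.20707e-06 = 0.0178186
  p_III = C(19,9)·0.77^9·0.23^10 = 92378·0.0951517·4.14265e-07 = 0.00364136
Posterior odds = (w_I·p_I) / (w_II·p_II) = (0.75·0.0453162) / (0.10·0.0178186) = 0.0339871 / 0.00178186 ≈ 19.0740

19.0740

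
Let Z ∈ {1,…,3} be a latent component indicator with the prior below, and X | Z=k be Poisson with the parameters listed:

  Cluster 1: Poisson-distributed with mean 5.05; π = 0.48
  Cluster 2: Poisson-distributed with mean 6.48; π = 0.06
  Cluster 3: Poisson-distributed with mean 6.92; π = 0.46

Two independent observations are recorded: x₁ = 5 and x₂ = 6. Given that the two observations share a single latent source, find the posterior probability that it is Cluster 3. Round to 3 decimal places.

Apply Bayes' rule: the posterior for each component is proportional to its prior times its likelihood at x.
Since both observations come from the same component, the likelihood for component k is f_k(x₁)·f_k(x₂).
  f_1 = [0.175424] × [0.147648] = 0.025901
  f_2 = [0.146038] × [0.157721] = 0.0230332
  f_3 = [0.130627] × [0.150656] = 0.0196797
Multiply by the mixture weights:
  w_1·f_1 = 0.48 × 0.025901 = 0.0124325
  w_2·f_2 = 0.06 × 0.0230332 = 0.00138199
  w_3·f_3 = 0.46 × 0.0196797 = 0.00905265
Normaliser: 0.0124325 + 0.00138199 + 0.00905265 = 0.0228671
So the posterior for Cluster 3 is 0.00905265 / 0.0228671 ≈ 0.396.

0.396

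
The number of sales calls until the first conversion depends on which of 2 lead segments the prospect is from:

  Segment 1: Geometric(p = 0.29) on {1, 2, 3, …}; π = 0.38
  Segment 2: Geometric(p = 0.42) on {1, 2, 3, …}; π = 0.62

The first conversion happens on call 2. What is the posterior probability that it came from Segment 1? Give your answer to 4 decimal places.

0.3413

Apply Bayes' rule: the posterior for each component is proportional to its prior times its likelihood at x.
Component likelihoods at x = 2:
  L_1 = 0.2059
  L_2 = 0.2436
Unnormalised posteriors:
  π_1·L_1 = 0.38 × 0.2059 = 0.078242
  π_2·L_2 = 0.62 × 0.2436 = 0.151032
Evidence: 0.078242 + 0.151032 = 0.229274
P(Segment 1 | data) = 0.078242 / 0.229274 ≈ 0.3413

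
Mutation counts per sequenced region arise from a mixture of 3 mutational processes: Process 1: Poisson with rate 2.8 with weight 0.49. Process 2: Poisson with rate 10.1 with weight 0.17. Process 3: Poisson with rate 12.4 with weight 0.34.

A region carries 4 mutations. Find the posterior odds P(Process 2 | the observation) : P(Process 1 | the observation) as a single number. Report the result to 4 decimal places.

Posterior odds = (π_i f_i(x)) / (π_j f_j(x)); the normalising sum cancels.
Poisson probabilities:
  L_1 = e^(−2.8)·2.8^4/4! = 0.155739
  L_2 = e^(−10.1)·10.1^4/4! = 0.0178115
  L_3 = e^(−12.4)·12.4^4/4! = 0.00405718
Posterior odds = (π_2·L_2) / (π_1·L_1) = (0.17·0.0178115) / (0.49·0.155739) = 0.00302795 / 0.0763119 ≈ 0.0397

0.0397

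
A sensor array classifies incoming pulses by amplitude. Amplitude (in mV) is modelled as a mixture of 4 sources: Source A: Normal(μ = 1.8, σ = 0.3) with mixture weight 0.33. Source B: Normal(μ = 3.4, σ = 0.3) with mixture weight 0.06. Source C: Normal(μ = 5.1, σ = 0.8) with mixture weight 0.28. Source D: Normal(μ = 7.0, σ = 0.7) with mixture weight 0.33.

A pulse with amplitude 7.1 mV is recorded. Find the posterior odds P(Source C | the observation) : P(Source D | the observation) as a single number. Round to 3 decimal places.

Only the two components matter; the odds are (w_i f_i(x)) / (w_j f_j(x)).
Normal densities:
  p_A = 2.23729e-68
  p_B = 1.2396e-33
  p_C = 0.0219104
  p_D = 0.564132
Posterior odds = (w_C·p_C) / (w_D·p_D) = (0.28·0.0219104) / (0.33·0.564132) = 0.00613491 / 0.186163 ≈ 0.033

0.033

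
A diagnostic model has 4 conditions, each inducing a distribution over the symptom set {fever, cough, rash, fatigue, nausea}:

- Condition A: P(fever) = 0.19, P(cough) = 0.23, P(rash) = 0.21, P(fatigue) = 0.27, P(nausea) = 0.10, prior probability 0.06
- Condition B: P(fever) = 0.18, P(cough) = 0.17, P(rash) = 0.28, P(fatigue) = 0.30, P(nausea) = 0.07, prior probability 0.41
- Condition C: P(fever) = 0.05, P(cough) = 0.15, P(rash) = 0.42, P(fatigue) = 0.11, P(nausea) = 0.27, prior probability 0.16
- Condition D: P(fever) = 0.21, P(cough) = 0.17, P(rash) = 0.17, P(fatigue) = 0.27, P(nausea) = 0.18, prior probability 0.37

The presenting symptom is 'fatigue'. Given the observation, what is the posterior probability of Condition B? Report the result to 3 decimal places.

P(component k | x) = π_k·f_k(x) / marginal(x), where marginal(x) = Σ_j π_j·f_j(x).
Evaluate each component's likelihood at the observed value:
  p_A = P(fatigue | comp) = 0.27
  p_B = P(fatigue | comp) = 0.30
  p_C = P(fatigue | comp) = 0.11
  p_D = P(fatigue | comp) = 0.27
Prior × likelihood for each component:
  π_A·p_A = 0.06 × 0.27 = 0.0162
  π_B·p_B = 0.41 × 0.3 = 0.123
  π_C·p_C = 0.16 × 0.11 = 0.0176
  π_D·p_D = 0.37 × 0.27 = 0.0999
Marginal: 0.0162 + 0.123 + 0.0176 + 0.0999 = 0.2567
P(Condition B | x) = 0.123 / 0.2567 ≈ 0.479

0.479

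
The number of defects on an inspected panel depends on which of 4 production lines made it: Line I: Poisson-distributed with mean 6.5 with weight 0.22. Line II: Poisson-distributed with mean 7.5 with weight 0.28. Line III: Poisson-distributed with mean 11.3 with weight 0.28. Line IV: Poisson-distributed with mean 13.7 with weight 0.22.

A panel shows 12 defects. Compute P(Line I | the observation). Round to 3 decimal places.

Apply Bayes' rule: the posterior for each component is proportional to its prior times its likelihood at x.
Evaluate each component's likelihood at the observed value:
  L_I = 0.0178529
  L_II = 0.0365754
  L_III = 0.111964
  L_IV = 0.102441
Unnormalised posteriors:
  π_I·L_I = 0.22 × 0.0178529 = 0.00392764
  π_II·L_II = 0.28 × 0.0365754 = 0.0102411
  π_III·L_III = 0.28 × 0.111964 = 0.0313498
  π_IV·L_IV = 0.22 × 0.102441 = 0.0225371
Sum: 0.00392764 + 0.0102411 + 0.0313498 + 0.0225371 = 0.0680557
So the posterior for Line I is 0.00392764 / 0.0680557 ≈ 0.058.

0.058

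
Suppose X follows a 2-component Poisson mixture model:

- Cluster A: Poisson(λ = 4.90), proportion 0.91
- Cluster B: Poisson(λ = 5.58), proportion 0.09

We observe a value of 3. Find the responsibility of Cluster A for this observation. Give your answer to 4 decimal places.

Posterior ∝ prior × likelihood, so P(k | x) ∝ P(Z=k) f_k(x); normalise over all components.
Component likelihoods at x = 3:
  L_A = e^(−4.90)·4.90^3/3! = 0.146014
  L_B = e^(−5.58)·5.58^3/3! = 0.109242
Prior × likelihood for each component:
  P(Z=A)·L_A = 0.91 × 0.146014 = 0.132873
  P(Z=B)·L_B = 0.09 × 0.109242 = 0.00983175
Marginal: 0.132873 + 0.00983175 = 0.142704
P(Cluster A | x) ≈ 0.9311

0.9311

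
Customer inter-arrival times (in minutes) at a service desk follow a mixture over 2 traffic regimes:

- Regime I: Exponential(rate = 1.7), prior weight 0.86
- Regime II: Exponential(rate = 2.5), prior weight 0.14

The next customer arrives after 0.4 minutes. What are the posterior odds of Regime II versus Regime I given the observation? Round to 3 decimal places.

0.174

The posterior odds equal the prior odds times the likelihood ratio: (w_i/w_j)·(f_i(x)/f_j(x)).
Exponential densities:
  p_I = 1.7·e^(−1.7·0.4) = 1.7·e^(−0.6800) = 0.861249
  p_II = 2.5·e^(−2.5·0.4) = 2.5·e^(−1.0000) = 0.919699
0.128758 / 0.740674 ≈ 0.174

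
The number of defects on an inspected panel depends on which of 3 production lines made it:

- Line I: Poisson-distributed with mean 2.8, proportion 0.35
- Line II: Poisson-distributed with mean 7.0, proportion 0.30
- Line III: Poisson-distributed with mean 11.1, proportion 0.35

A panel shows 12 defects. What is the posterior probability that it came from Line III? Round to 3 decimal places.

P(component k | x) = π_k·f_k(x) / marginal(x), where marginal(x) = Σ_j π_j·f_j(x).
Component likelihoods at x = 12 defects:
  p_I = e^(−2.8)·2.8^12/12! = 2.94805e-05
  p_II = e^(−7.0)·7.0^12/12! = 0.0263498
  p_III = e^(−11.1)·11.1^12/12! = 0.110375
Multiply by the mixture weights:
  π_I·p_I = 0.35 × 2.94805e-05 = 1.03182e-05
  π_II·p_II = 0.30 × 0.0263498 = 0.00790495
  π_III·p_III = 0.35 × 0.110375 = 0.0386312
Sum: 1.03182e-05 + 0.00790495 + 0.0386312 = 0.0465465
P(Line III | x) = 0.0386312 / 0.0465465 ≈ 0.830

0.830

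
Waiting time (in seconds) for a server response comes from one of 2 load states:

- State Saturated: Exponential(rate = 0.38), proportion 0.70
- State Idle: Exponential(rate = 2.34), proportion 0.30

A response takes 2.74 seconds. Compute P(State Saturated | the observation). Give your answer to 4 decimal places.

By Bayes' theorem, P(k | x) = P(Z=k) f_k(x) / Σ_j P(Z=j) f_j(x).
Exponential densities:
  f_Saturated = 0.38·e^(−0.38·2.74) = 0.38·e^(−1.0412) = 0.134152
  f_Idle = 2.34·e^(−2.34·2.74) = 2.34·e^(−6.4116) = 0.0038432
Unnormalised posteriors:
  P(Z=Saturated)·f_Saturated = 0.70 × 0.134152 = 0.0939062
  P(Z=Idle)·f_Idle = 0.30 × 0.0038432 = 0.00115296
Evidence: 0.0939062 + 0.00115296 = 0.0950592
So the posterior for State Saturated is 0.0939062 / 0.0950592 ≈ 0.9879.

0.9879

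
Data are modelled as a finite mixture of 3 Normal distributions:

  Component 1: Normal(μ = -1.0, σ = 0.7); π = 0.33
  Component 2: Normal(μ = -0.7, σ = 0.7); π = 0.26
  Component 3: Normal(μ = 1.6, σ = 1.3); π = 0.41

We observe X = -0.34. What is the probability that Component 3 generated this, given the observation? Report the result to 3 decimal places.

0.142

Apply Bayes' rule: the posterior for each component is proportional to its prior times its likelihood at x.
Normal densities:
  L_1 = 0.365403
  L_2 = 0.49932
  L_3 = 0.100782
Weight by the priors:
  π_1·L_1 = 0.33 × 0.365403 = 0.120583
  π_2·L_2 = 0.26 × 0.49932 = 0.129823
  π_3·L_3 = 0.41 × 0.100782 = 0.0413207
Marginal: 0.120583 + 0.129823 + 0.0413207 = 0.291727
So the posterior for Component 3 is 0.0413207 / 0.291727 ≈ 0.142.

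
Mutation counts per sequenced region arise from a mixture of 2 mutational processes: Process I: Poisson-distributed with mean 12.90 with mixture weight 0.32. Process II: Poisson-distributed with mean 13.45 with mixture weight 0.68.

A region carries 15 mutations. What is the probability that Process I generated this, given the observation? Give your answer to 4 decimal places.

Posterior ∝ prior × likelihood, so P(k | x) ∝ w_k f_k(x); normalise over all components.
Poisson probabilities:
  p_I = 0.0870858
  p_II = 0.0939883
Multiply by the mixture weights:
  w_I·p_I = 0.32 × 0.0870858 = 0.0278674
  w_II·p_II = 0.68 × 0.0939883 = 0.0639121
Evidence: 0.0278674 + 0.0639121 = 0.0917795
P(Process I | 15 mutations) ≈ 0.3036

0.3036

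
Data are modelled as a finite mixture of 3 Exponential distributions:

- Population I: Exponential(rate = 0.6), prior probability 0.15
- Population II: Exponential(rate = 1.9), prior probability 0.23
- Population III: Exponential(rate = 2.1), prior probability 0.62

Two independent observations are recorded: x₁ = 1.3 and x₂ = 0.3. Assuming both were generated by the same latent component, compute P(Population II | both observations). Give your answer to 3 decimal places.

0.256

Posterior ∝ prior × likelihood, so P(k | x) ∝ π_k f_k(x); normalise over all components.
Since both observations come from the same component, the likelihood for component k is f_k(x₁)·f_k(x₂).
  L_I = [0.275044] × [0.501162] = 0.137841
  L_II = [0.160711] × [1.0745] = 0.172684
  L_III = [0.136961] × [1.11844] = 0.153182
Prior × likelihood for each component:
  π_I·L_I = 0.15 × 0.137841 = 0.0206762
  π_II·L_II = 0.23 × 0.172684 = 0.0397173
  π_III·L_III = 0.62 × 0.153182 = 0.0949731
Normaliser: 0.0206762 + 0.0397173 + 0.0949731 = 0.155367
So the posterior for Population II is 0.0397173 / 0.155367 ≈ 0.256.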